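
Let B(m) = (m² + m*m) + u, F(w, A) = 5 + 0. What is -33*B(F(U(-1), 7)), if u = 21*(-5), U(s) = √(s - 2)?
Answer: 1815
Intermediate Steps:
U(s) = √(-2 + s)
F(w, A) = 5
u = -105
B(m) = -105 + 2*m² (B(m) = (m² + m*m) - 105 = (m² + m²) - 105 = 2*m² - 105 = -105 + 2*m²)
-33*B(F(U(-1), 7)) = -33*(-105 + 2*5²) = -33*(-105 + 2*25) = -33*(-105 + 50) = -33*(-55) = 1815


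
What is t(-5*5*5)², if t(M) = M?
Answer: 15625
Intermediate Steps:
t(-5*5*5)² = (-5*5*5)² = (-25*5)² = (-125)² = 15625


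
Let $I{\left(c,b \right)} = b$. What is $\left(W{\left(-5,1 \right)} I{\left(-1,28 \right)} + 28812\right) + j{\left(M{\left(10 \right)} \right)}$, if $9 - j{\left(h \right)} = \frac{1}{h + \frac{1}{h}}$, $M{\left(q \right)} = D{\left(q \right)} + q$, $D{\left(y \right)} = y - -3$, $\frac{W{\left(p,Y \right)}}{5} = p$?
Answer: $\frac{14904107}{530} \approx 28121.0$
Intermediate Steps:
$W{\left(p,Y \right)} = 5 p$
$D{\left(y \right)} = 3 + y$ ($D{\left(y \right)} = y + 3 = 3 + y$)
$M{\left(q \right)} = 3 + 2 q$ ($M{\left(q \right)} = \left(3 + q\right) + q = 3 + 2 q$)
$j{\left(h \right)} = 9 - \frac{1}{h + \frac{1}{h}}$
$\left(W{\left(-5,1 \right)} I{\left(-1,28 \right)} + 28812\right) + j{\left(M{\left(10 \right)} \right)} = \left(5 \left(-5\right) 28 + 28812\right) + \frac{9 - \left(3 + 2 \cdot 10\right) + 9 \left(3 + 2 \cdot 10\right)^{2}}{1 + \left(3 + 2 \cdot 10\right)^{2}} = \left(\left(-25\right) 28 + 28812\right) + \frac{9 - \left(3 + 20\right) + 9 \left(3 + 20\right)^{2}}{1 + \left(3 + 20\right)^{2}} = \left(-700 + 28812\right) + \frac{9 - 23 + 9 \cdot 23^{2}}{1 + 23^{2}} = 28112 + \frac{9 - 23 + 9 \cdot 529}{1 + 529} = 28112 + \frac{9 - 23 + 4761}{530} = 28112 + \frac{1}{530} \cdot 4747 = 28112 + \frac{4747}{530} = \frac{14904107}{530}$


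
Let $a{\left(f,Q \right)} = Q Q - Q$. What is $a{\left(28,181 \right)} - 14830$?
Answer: $17750$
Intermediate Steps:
$a{\left(f,Q \right)} = Q^{2} - Q$
$a{\left(28,181 \right)} - 14830 = 181 \left(-1 + 181\right) - 14830 = 181 \cdot 180 - 14830 = 32580 - 14830 = 17750$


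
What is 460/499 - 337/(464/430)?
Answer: -36048325/115768 ≈ -311.38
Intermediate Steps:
460/499 - 337/(464/430) = 460*(1/499) - 337/(464*(1/430)) = 460/499 - 337/232/215 = 460/499 - 337*215/232 = 460/499 - 72455/232 = -36048325/115768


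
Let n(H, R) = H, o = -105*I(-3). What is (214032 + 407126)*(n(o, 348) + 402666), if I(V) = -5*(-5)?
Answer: 248488667478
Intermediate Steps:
I(V) = 25
o = -2625 (o = -105*25 = -2625)
(214032 + 407126)*(n(o, 348) + 402666) = (214032 + 407126)*(-2625 + 402666) = 621158*400041 = 248488667478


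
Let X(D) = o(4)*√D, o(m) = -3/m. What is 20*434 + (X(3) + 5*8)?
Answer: 8720 - 3*√3/4 ≈ 8718.7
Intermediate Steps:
X(D) = -3*√D/4 (X(D) = (-3/4)*√D = (-3*¼)*√D = -3*√D/4)
20*434 + (X(3) + 5*8) = 20*434 + (-3*√3/4 + 5*8) = 8680 + (-3*√3/4 + 40) = 8680 + (40 - 3*√3/4) = 8720 - 3*√3/4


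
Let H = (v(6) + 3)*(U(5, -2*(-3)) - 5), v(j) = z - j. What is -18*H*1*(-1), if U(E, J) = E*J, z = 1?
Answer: -900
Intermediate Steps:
v(j) = 1 - j
H = -50 (H = ((1 - 1*6) + 3)*(5*(-2*(-3)) - 5) = ((1 - 6) + 3)*(5*6 - 5) = (-5 + 3)*(30 - 5) = -2*25 = -50)
-18*H*1*(-1) = -18*(-50*1)*(-1) = -(-900)*(-1) = -18*50 = -900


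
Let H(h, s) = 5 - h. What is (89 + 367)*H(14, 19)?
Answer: -4104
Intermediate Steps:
(89 + 367)*H(14, 19) = (89 + 367)*(5 - 1*14) = 456*(5 - 14) = 456*(-9) = -4104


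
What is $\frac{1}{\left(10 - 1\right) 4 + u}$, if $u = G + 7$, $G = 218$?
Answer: $\frac{1}{261} \approx 0.0038314$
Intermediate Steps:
$u = 225$ ($u = 218 + 7 = 225$)
$\frac{1}{\left(10 - 1\right) 4 + u} = \frac{1}{\left(10 - 1\right) 4 + 225} = \frac{1}{9 \cdot 4 + 225} = \frac{1}{36 + 225} = \frac{1}{261}$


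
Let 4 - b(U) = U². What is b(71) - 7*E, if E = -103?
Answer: -4316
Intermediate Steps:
b(U) = 4 - U²
b(71) - 7*E = (4 - 1*71²) - 7*(-103) = (4 - 1*5041) + 721 = (4 - 5041) + 721 = -5037 + 721 = -4316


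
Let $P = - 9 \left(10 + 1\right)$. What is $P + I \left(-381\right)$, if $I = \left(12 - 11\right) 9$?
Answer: $-3528$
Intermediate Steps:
$P = -99$ ($P = \left(-9\right) 11 = -99$)
$I = 9$ ($I = 1 \cdot 9 = 9$)
$P + I \left(-381\right) = -99 + 9 \left(-381\right) = -99 - 3429 = -3528$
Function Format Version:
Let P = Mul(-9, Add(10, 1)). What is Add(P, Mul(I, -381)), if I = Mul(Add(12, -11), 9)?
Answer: -3528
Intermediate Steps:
P = -99 (P = Mul(-9, 11) = -99)
I = 9 (I = Mul(1, 9) = 9)
Add(P, Mul(I, -381)) = Add(-99, Mul(9, -381)) = Add(-99, -3429) = -3528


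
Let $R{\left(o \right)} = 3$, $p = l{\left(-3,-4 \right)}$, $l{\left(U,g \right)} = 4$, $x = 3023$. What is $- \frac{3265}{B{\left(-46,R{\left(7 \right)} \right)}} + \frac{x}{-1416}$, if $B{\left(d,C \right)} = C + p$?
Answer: $- \frac{4644401}{9912} \approx -468.56$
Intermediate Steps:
$p = 4$
$B{\left(d,C \right)} = 4 + C$ ($B{\left(d,C \right)} = C + 4 = 4 + C$)
$- \frac{3265}{B{\left(-46,R{\left(7 \right)} \right)}} + \frac{x}{-1416} = - \frac{3265}{4 + 3} + \frac{3023}{-1416} = - \frac{3265}{7} + 3023 \left(- \frac{1}{1416}\right) = \left(-3265\right) \frac{1}{7} - \frac{3023}{1416} = - \frac{3265}{7} - \frac{3023}{1416} = - \frac{4644401}{9912}$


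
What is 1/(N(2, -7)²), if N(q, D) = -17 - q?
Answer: 1/361 ≈ 0.0027701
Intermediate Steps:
1/(N(2, -7)²) = 1/((-17 - 1*2)²) = 1/((-17 - 2)²) = 1/((-19)²) = 1/361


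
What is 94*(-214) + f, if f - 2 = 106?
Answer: -20008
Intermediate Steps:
f = 108 (f = 2 + 106 = 108)
94*(-214) + f = 94*(-214) + 108 = -20116 + 108 = -20008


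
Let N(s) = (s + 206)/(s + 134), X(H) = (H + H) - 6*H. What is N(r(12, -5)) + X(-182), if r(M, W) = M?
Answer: 53253/73 ≈ 729.49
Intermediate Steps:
X(H) = -4*H (X(H) = 2*H - 6*H = -4*H)
N(s) = (206 + s)/(134 + s)
N(r(12, -5)) + X(-182) = (206 + 12)/(134 + 12) - 4*(-182) = 218/146 + 728 = (1/146)*218 + 728 = 109/73 + 728 = 53253/73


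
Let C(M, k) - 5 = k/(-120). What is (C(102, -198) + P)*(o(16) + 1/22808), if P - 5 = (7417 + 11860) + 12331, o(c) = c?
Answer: 230778545097/456160 ≈ 5.0592e+5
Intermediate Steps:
C(M, k) = 5 - k/120 (C(M, k) = 5 + k/(-120) = 5 + k*(-1/120) = 5 - k/120)
P = 31613 (P = 5 + ((7417 + 11860) + 12331) = 5 + (19277 + 12331) = 5 + 31608 = 31613)
(C(102, -198) + P)*(o(16) + 1/22808) = ((5 - 1/120*(-198)) + 31613)*(16 + 1/22808) = ((5 + 33/20) + 31613)*(16 + 1/22808) = (133/20 + 31613)*(364929/22808) = (632393/20)*(364929/22808) = 230778545097/456160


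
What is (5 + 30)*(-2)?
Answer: -70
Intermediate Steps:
(5 + 30)*(-2) = 35*(-2) = -70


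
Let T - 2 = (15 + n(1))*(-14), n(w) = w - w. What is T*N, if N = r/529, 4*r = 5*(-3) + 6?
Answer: 468/529 ≈ 0.88469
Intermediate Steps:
n(w) = 0
r = -9/4 (r = (5*(-3) + 6)/4 = (-15 + 6)/4 = (¼)*(-9) = -9/4 ≈ -2.2500)
N = -9/2116 (N = -9/4/529 = -9/4*1/529 = -9/2116 ≈ -0.0042533)
T = -208 (T = 2 + (15 + 0)*(-14) = 2 + 15*(-14) = 2 - 210 = -208)
T*N = -208*(-9/2116) = 468/529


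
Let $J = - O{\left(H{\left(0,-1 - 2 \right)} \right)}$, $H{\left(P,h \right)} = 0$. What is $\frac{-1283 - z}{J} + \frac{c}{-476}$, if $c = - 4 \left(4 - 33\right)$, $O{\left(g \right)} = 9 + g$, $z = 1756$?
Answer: $\frac{120460}{357} \approx 337.42$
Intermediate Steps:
$J = -9$ ($J = - (9 + 0) = \left(-1\right) 9 = -9$)
$c = 116$ ($c = \left(-4\right) \left(-29\right) = 116$)
$\frac{-1283 - z}{J} + \frac{c}{-476} = \frac{-1283 - 1756}{-9} + \frac{116}{-476} = \left(-1283 - 1756\right) \left(- \frac{1}{9}\right) + 116 \left(- \frac{1}{476}\right) = \left(-3039\right) \left(- \frac{1}{9}\right) - \frac{29}{119} = \frac{1013}{3} - \frac{29}{119} = \frac{120460}{357}$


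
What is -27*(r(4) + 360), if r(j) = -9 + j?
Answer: -9585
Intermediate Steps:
-27*(r(4) + 360) = -27*((-9 + 4) + 360) = -27*(-5 + 360) = -27*355 = -9585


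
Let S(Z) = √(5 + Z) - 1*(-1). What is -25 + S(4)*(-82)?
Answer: -353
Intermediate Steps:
S(Z) = 1 + √(5 + Z) (S(Z) = √(5 + Z) + 1 = 1 + √(5 + Z))
-25 + S(4)*(-82) = -25 + (1 + √(5 + 4))*(-82) = -25 + (1 + √9)*(-82) = -25 + (1 + 3)*(-82) = -25 + 4*(-82) = -25 - 328 = -353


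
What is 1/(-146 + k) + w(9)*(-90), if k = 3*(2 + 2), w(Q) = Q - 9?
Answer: -1/134 ≈ -0.0074627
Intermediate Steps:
w(Q) = -9 + Q
k = 12 (k = 3*4 = 12)
1/(-146 + k) + w(9)*(-90) = 1/(-146 + 12) + (-9 + 9)*(-90) = 1/(-134) + 0*(-90) = -1/134 + 0 = -1/134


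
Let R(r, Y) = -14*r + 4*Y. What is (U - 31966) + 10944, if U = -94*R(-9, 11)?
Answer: -37002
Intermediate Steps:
U = -15980 (U = -94*(-14*(-9) + 4*11) = -94*(126 + 44) = -94*170 = -15980)
(U - 31966) + 10944 = (-15980 - 31966) + 10944 = -47946 + 10944 = -37002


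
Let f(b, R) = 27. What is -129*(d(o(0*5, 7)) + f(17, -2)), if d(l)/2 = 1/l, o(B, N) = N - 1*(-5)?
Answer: -7009/2 ≈ -3504.5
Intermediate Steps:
o(B, N) = 5 + N (o(B, N) = N + 5 = 5 + N)
d(l) = 2/l
-129*(d(o(0*5, 7)) + f(17, -2)) = -129*(2/(5 + 7) + 27) = -129*(2/12 + 27) = -129*(2*(1/12) + 27) = -129*(1/6 + 27) = -129*163/6 = -7009/2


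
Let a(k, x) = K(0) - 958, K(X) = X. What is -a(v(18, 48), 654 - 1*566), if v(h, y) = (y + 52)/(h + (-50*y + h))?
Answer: 958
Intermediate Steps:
v(h, y) = (52 + y)/(-50*y + 2*h) (v(h, y) = (52 + y)/(h + (h - 50*y)) = (52 + y)/(-50*y + 2*h))
a(k, x) = -958 (a(k, x) = 0 - 958 = -958)
-a(v(18, 48), 654 - 1*566) = -1*(-958) = 958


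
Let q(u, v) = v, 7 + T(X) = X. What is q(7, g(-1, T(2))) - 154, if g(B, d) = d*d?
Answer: -129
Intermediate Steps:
T(X) = -7 + X
g(B, d) = d²
q(7, g(-1, T(2))) - 154 = (-7 + 2)² - 154 = (-5)² - 154 = 25 - 154 = -129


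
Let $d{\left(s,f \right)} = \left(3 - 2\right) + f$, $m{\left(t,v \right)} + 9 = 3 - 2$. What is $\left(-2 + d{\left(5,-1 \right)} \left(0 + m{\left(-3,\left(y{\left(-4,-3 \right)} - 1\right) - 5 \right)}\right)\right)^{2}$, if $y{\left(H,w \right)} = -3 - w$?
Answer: $4$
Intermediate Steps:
$m{\left(t,v \right)} = -8$ ($m{\left(t,v \right)} = -9 + \left(3 - 2\right) = -9 + 1 = -8$)
$d{\left(s,f \right)} = 1 + f$
$\left(-2 + d{\left(5,-1 \right)} \left(0 + m{\left(-3,\left(y{\left(-4,-3 \right)} - 1\right) - 5 \right)}\right)\right)^{2} = \left(-2 + \left(1 - 1\right) \left(0 - 8\right)\right)^{2} = \left(-2 + 0 \left(-8\right)\right)^{2} = \left(-2 + 0\right)^{2} = \left(-2\right)^{2} = 4$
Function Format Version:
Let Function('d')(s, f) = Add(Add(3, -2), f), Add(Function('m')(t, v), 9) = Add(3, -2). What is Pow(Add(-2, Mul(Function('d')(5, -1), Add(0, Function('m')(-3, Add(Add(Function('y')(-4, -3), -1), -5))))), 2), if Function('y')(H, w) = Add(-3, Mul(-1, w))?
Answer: 4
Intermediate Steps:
Function('m')(t, v) = -8 (Function('m')(t, v) = Add(-9, Add(3, -2)) = Add(-9, 1) = -8)
Function('d')(s, f) = Add(1, f)
Pow(Add(-2, Mul(Function('d')(5, -1), Add(0, Function('m')(-3, Add(Add(Function('y')(-4, -3), -1), -5))))), 2) = Pow(Add(-2, Mul(Add(1, -1), Add(0, -8))), 2) = Pow(Add(-2, Mul(0, -8)), 2) = Pow(Add(-2, 0), 2) = Pow(-2, 2) = 4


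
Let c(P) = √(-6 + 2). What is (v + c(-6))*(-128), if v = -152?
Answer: 19456 - 256*I ≈ 19456.0 - 256.0*I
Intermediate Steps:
c(P) = 2*I (c(P) = √(-4) = 2*I)
(v + c(-6))*(-128) = (-152 + 2*I)*(-128) = 19456 - 256*I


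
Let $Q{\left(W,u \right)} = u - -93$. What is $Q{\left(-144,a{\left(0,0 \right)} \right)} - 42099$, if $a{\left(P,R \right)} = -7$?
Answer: $-42013$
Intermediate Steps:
$Q{\left(W,u \right)} = 93 + u$ ($Q{\left(W,u \right)} = u + 93 = 93 + u$)
$Q{\left(-144,a{\left(0,0 \right)} \right)} - 42099 = \left(93 - 7\right) - 42099 = 86 - 42099 = -42013$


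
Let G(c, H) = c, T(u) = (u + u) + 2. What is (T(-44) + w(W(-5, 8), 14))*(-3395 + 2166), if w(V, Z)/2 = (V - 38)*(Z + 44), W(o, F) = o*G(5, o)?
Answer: 9087226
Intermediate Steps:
T(u) = 2 + 2*u (T(u) = 2*u + 2 = 2 + 2*u)
W(o, F) = 5*o (W(o, F) = o*5 = 5*o)
w(V, Z) = 2*(-38 + V)*(44 + Z) (w(V, Z) = 2*((V - 38)*(Z + 44)) = 2*((-38 + V)*(44 + Z)) = 2*(-38 + V)*(44 + Z))
(T(-44) + w(W(-5, 8), 14))*(-3395 + 2166) = ((2 + 2*(-44)) + (-3344 - 76*14 + 88*(5*(-5)) + 2*(5*(-5))*14))*(-3395 + 2166) = ((2 - 88) + (-3344 - 1064 + 88*(-25) + 2*(-25)*14))*(-1229) = (-86 + (-3344 - 1064 - 2200 - 700))*(-1229) = (-86 - 7308)*(-1229) = -7394*(-1229) = 9087226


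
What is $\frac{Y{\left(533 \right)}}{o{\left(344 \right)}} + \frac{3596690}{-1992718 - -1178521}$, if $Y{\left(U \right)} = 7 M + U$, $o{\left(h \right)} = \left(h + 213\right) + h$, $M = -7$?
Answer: $- \frac{2846546342}{733591497} \approx -3.8803$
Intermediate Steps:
$o{\left(h \right)} = 213 + 2 h$ ($o{\left(h \right)} = \left(213 + h\right) + h = 213 + 2 h$)
$Y{\left(U \right)} = -49 + U$ ($Y{\left(U \right)} = 7 \left(-7\right) + U = -49 + U$)
$\frac{Y{\left(533 \right)}}{o{\left(344 \right)}} + \frac{3596690}{-1992718 - -1178521} = \frac{-49 + 533}{213 + 2 \cdot 344} + \frac{3596690}{-1992718 - -1178521} = \frac{484}{213 + 688} + \frac{3596690}{-1992718 + 1178521} = \frac{484}{901} + \frac{3596690}{-814197} = 484 \cdot \frac{1}{901} + 3596690 \left(- \frac{1}{814197}\right) = \frac{484}{901} - \frac{3596690}{814197} = - \frac{2846546342}{733591497}$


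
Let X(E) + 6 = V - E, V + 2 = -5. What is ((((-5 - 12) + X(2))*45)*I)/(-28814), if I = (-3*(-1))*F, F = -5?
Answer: -10800/14407 ≈ -0.74964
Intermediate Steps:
V = -7 (V = -2 - 5 = -7)
X(E) = -13 - E (X(E) = -6 + (-7 - E) = -13 - E)
I = -15 (I = -3*(-1)*(-5) = 3*(-5) = -15)
((((-5 - 12) + X(2))*45)*I)/(-28814) = ((((-5 - 12) + (-13 - 1*2))*45)*(-15))/(-28814) = (((-17 + (-13 - 2))*45)*(-15))*(-1/28814) = (((-17 - 15)*45)*(-15))*(-1/28814) = (-32*45*(-15))*(-1/28814) = -1440*(-15)*(-1/28814) = 21600*(-1/28814) = -10800/14407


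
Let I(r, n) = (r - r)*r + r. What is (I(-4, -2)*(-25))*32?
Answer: 3200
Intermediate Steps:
I(r, n) = r (I(r, n) = 0*r + r = 0 + r = r)
(I(-4, -2)*(-25))*32 = -4*(-25)*32 = 100*32 = 3200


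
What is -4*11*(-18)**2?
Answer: -14256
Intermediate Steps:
-4*11*(-18)**2 = -44*324 = -14256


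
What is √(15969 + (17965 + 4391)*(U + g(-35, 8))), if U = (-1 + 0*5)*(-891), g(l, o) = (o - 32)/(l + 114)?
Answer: √124372977789/79 ≈ 4464.1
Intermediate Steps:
g(l, o) = (-32 + o)/(114 + l)
U = 891 (U = (-1 + 0)*(-891) = -1*(-891) = 891)
√(15969 + (17965 + 4391)*(U + g(-35, 8))) = √(15969 + (17965 + 4391)*(891 + (-32 + 8)/(114 - 35))) = √(15969 + 22356*(891 - 24/79)) = √(15969 + 22356*(70365/79)) = √(15969 + 1573079940/79) = √(1574341491/79) = √124372977789/79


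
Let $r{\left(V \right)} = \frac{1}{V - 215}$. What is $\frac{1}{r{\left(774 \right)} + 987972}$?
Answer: $\frac{559}{552276349} \approx 1.0122 \cdot 10^{-6}$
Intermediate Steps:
$r{\left(V \right)} = \frac{1}{-215 + V}$
$\frac{1}{r{\left(774 \right)} + 987972} = \frac{1}{\frac{1}{-215 + 774} + 987972} = \frac{1}{\frac{1}{559} + 987972} = \frac{1}{\frac{552276349}{559}} = \frac{559}{552276349}$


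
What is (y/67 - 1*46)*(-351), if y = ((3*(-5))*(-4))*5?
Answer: 976482/67 ≈ 14574.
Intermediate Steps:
y = 300 (y = -15*(-4)*5 = 60*5 = 300)
(y/67 - 1*46)*(-351) = (300/67 - 1*46)*(-351) = (300*(1/67) - 46)*(-351) = (300/67 - 46)*(-351) = -2782/67*(-351) = 976482/67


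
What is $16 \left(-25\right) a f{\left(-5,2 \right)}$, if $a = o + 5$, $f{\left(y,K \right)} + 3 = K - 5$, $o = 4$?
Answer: $21600$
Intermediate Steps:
$f{\left(y,K \right)} = -8 + K$ ($f{\left(y,K \right)} = -3 + \left(K - 5\right) = -3 + \left(-5 + K\right) = -8 + K$)
$a = 9$ ($a = 4 + 5 = 9$)
$16 \left(-25\right) a f{\left(-5,2 \right)} = 16 \left(-25\right) 9 \left(-8 + 2\right) = - 400 \cdot 9 \left(-6\right) = \left(-400\right) \left(-54\right) = 21600$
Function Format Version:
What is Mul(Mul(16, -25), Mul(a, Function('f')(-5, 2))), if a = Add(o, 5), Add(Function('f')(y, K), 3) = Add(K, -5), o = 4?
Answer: 21600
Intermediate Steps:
Function('f')(y, K) = Add(-8, K) (Function('f')(y, K) = Add(-3, Add(K, -5)) = Add(-3, Add(-5, K)) = Add(-8, K))
a = 9 (a = Add(4, 5) = 9)
Mul(Mul(16, -25), Mul(a, Function('f')(-5, 2))) = Mul(Mul(16, -25), Mul(9, Add(-8, 2))) = Mul(-400, Mul(9, -6)) = Mul(-400, -54) = 21600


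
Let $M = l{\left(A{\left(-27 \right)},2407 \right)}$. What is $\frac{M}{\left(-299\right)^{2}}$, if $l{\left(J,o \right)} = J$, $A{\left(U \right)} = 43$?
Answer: $\frac{43}{89401} \approx 0.00048098$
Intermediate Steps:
$M = 43$
$\frac{M}{\left(-299\right)^{2}} = \frac{43}{\left(-299\right)^{2}} = \frac{43}{89401}$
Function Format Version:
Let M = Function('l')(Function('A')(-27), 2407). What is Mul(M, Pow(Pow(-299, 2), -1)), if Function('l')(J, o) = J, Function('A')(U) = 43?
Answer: Rational(43, 89401) ≈ 0.00048098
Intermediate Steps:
M = 43
Mul(M, Pow(Pow(-299, 2), -1)) = Mul(43, Pow(Pow(-299, 2), -1)) = Mul(43, Pow(89401, -1)) = Mul(43, Rational(1, 89401)) = Rational(43, 89401)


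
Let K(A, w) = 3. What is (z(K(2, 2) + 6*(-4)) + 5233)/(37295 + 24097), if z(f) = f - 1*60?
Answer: 322/3837 ≈ 0.083920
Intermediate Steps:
z(f) = -60 + f (z(f) = f - 60 = -60 + f)
(z(K(2, 2) + 6*(-4)) + 5233)/(37295 + 24097) = ((-60 + (3 + 6*(-4))) + 5233)/(37295 + 24097) = ((-60 + (3 - 24)) + 5233)/61392 = ((-60 - 21) + 5233)*(1/61392) = (-81 + 5233)*(1/61392) = 5152*(1/61392) = 322/3837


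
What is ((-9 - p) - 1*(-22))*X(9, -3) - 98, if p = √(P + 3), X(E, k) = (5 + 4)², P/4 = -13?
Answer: 955 - 567*I ≈ 955.0 - 567.0*I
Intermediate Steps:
P = -52 (P = 4*(-13) = -52)
X(E, k) = 81 (X(E, k) = 9² = 81)
p = 7*I (p = √(-52 + 3) = √(-49) = 7*I ≈ 7.0*I)
((-9 - p) - 1*(-22))*X(9, -3) - 98 = ((-9 - 7*I) - 1*(-22))*81 - 98 = ((-9 - 7*I) + 22)*81 - 98 = (13 - 7*I)*81 - 98 = (1053 - 567*I) - 98 = 955 - 567*I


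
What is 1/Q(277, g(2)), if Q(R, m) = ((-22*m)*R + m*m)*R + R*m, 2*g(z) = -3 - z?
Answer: 4/16884535 ≈ 2.3690e-7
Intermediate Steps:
g(z) = -3/2 - z/2 (g(z) = (-3 - z)/2 = -3/2 - z/2)
Q(R, m) = R*m + R*(m² - 22*R*m) (Q(R, m) = (-22*R*m + m²)*R + R*m = (m² - 22*R*m)*R + R*m = R*(m² - 22*R*m) + R*m = R*m + R*(m² - 22*R*m))
1/Q(277, g(2)) = 1/(277*(-3/2 - ½*2)*(1 + (-3/2 - ½*2) - 22*277)) = 1/(277*(-3/2 - 1)*(1 + (-3/2 - 1) - 6094)) = 1/(277*(-5/2)*(1 - 5/2 - 6094)) = 1/(277*(-5/2)*(-12191/2)) = 1/(16884535/4) = 4/16884535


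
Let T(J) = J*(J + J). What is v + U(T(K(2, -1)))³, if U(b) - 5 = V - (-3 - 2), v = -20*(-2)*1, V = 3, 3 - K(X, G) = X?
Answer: 2237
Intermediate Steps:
K(X, G) = 3 - X
T(J) = 2*J² (T(J) = J*(2*J) = 2*J²)
v = 40 (v = 40*1 = 40)
U(b) = 13 (U(b) = 5 + (3 - (-3 - 2)) = 5 + (3 - 1*(-5)) = 5 + (3 + 5) = 5 + 8 = 13)
v + U(T(K(2, -1)))³ = 40 + 13³ = 40 + 2197 = 2237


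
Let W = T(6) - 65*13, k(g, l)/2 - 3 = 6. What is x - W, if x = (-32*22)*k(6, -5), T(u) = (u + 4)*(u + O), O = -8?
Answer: -11807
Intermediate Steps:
k(g, l) = 18 (k(g, l) = 6 + 2*6 = 6 + 12 = 18)
T(u) = (-8 + u)*(4 + u) (T(u) = (u + 4)*(u - 8) = (4 + u)*(-8 + u) = (-8 + u)*(4 + u))
x = -12672 (x = -32*22*18 = -704*18 = -12672)
W = -865 (W = (-32 + 6**2 - 4*6) - 65*13 = (-32 + 36 - 24) - 845 = -20 - 845 = -865)
x - W = -12672 - 1*(-865) = -12672 + 865 = -11807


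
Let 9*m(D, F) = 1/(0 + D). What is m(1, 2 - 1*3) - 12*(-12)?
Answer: 1297/9 ≈ 144.11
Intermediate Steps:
m(D, F) = 1/(9*D) (m(D, F) = 1/(9*(0 + D)) = 1/(9*D))
m(1, 2 - 1*3) - 12*(-12) = (⅑)/1 - 12*(-12) = (⅑)*1 + 144 = ⅑ + 144 = 1297/9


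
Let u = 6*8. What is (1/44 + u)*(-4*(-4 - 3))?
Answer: 14791/11 ≈ 1344.6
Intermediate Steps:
u = 48
(1/44 + u)*(-4*(-4 - 3)) = (1/44 + 48)*(-4*(-4 - 3)) = (1/44 + 48)*(-4*(-7)) = (2113/44)*28 = 14791/11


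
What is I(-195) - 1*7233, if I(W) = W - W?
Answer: -7233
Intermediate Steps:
I(W) = 0
I(-195) - 1*7233 = 0 - 1*7233 = 0 - 7233 = -7233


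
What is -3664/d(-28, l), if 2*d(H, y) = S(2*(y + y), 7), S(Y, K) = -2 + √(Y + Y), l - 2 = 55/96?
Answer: -175872/199 - 14656*√741/199 ≈ -2888.6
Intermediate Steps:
l = 247/96 (l = 2 + 55/96 = 247/96 ≈ 2.5729)
S(Y, K) = -2 + √2*√Y (S(Y, K) = -2 + √(2*Y) = -2 + √2*√Y)
d(H, y) = -1 + √2*√y (d(H, y) = (-2 + √2*√(2*(y + y)))/2 = (-2 + √2*√(2*(2*y)))/2 = (-2 + √2*√(4*y))/2 = (-2 + √2*(2*√y))/2 = (-2 + 2*√2*√y)/2 = -1 + √2*√y)
-3664/d(-28, l) = -3664/(-1 + √2*√(247/96)) = -3664/(-1 + √2*(√1482/24)) = -3664/(-1 + √741/12)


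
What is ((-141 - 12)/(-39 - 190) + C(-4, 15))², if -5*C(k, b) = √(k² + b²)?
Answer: 13223506/1311025 - 306*√241/1145 ≈ 5.9376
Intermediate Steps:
C(k, b) = -√(b² + k²)/5 (C(k, b) = -√(k² + b²)/5 = -√(b² + k²)/5)
((-141 - 12)/(-39 - 190) + C(-4, 15))² = ((-141 - 12)/(-39 - 190) - √(15² + (-4)²)/5)² = (-153/(-229) - √(225 + 16)/5)² = (-153*(-1/229) - √241/5)² = (153/229 - √241/5)²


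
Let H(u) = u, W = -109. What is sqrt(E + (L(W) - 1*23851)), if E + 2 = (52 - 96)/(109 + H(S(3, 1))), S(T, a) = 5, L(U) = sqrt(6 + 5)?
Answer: sqrt(-77499651 + 3249*sqrt(11))/57 ≈ 154.43*I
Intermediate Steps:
L(U) = sqrt(11)
E = -136/57 (E = -2 + (52 - 96)/(109 + 5) = -2 - 44/114 = -2 - 44*1/114 = -2 - 22/57 = -136/57 ≈ -2.3860)
sqrt(E + (L(W) - 1*23851)) = sqrt(-136/57 + (sqrt(11) - 1*23851)) = sqrt(-136/57 + (sqrt(11) - 23851)) = sqrt(-136/57 + (-23851 + sqrt(11))) = sqrt(-1359643/57 + sqrt(11))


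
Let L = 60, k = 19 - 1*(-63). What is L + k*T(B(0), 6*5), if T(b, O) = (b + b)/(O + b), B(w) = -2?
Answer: 338/7 ≈ 48.286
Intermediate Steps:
k = 82 (k = 19 + 63 = 82)
T(b, O) = 2*b/(O + b) (T(b, O) = (2*b)/(O + b) = 2*b/(O + b))
L + k*T(B(0), 6*5) = 60 + 82*(2*(-2)/(6*5 - 2)) = 60 + 82*(2*(-2)/(30 - 2)) = 60 + 82*(2*(-2)/28) = 60 + 82*(2*(-2)*(1/28)) = 60 + 82*(-⅐) = 60 - 82/7 = 338/7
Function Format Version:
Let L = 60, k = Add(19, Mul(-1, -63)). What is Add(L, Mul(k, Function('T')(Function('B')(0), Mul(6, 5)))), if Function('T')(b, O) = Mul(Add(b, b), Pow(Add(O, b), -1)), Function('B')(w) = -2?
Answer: Rational(338, 7) ≈ 48.286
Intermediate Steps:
k = 82 (k = Add(19, 63) = 82)
Function('T')(b, O) = Mul(2, b, Pow(Add(O, b), -1)) (Function('T')(b, O) = Mul(Mul(2, b), Pow(Add(O, b), -1)) = Mul(2, b, Pow(Add(O, b), -1)))
Add(L, Mul(k, Function('T')(Function('B')(0), Mul(6, 5)))) = Add(60, Mul(82, Mul(2, -2, Pow(Add(Mul(6, 5), -2), -1)))) = Add(60, Mul(82, Mul(2, -2, Pow(Add(30, -2), -1)))) = Add(60, Mul(82, Mul(2, -2, Pow(28, -1)))) = Add(60, Mul(82, Mul(2, -2, Rational(1, 28)))) = Add(60, Mul(82, Rational(-1, 7))) = Add(60, Rational(-82, 7)) = Rational(338, 7)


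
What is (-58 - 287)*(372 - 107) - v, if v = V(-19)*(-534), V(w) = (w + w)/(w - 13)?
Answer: -726327/8 ≈ -90791.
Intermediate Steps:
V(w) = 2*w/(-13 + w) (V(w) = (2*w)/(-13 + w) = 2*w/(-13 + w))
v = -5073/8 (v = (2*(-19)/(-13 - 19))*(-534) = (2*(-19)/(-32))*(-534) = (2*(-19)*(-1/32))*(-534) = (19/16)*(-534) = -5073/8 ≈ -634.13)
(-58 - 287)*(372 - 107) - v = (-58 - 287)*(372 - 107) - 1*(-5073/8) = -345*265 + 5073/8 = -91425 + 5073/8 = -726327/8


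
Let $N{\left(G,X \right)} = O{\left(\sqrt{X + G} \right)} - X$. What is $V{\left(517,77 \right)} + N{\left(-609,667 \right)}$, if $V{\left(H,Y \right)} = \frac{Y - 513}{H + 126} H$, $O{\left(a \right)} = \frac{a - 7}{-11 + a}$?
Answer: $- \frac{41208242}{40509} - \frac{4 \sqrt{58}}{63} \approx -1017.7$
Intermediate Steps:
$O{\left(a \right)} = \frac{-7 + a}{-11 + a}$
$N{\left(G,X \right)} = - X + \frac{-7 + \sqrt{G + X}}{-11 + \sqrt{G + X}}$ ($N{\left(G,X \right)} = \frac{-7 + \sqrt{X + G}}{-11 + \sqrt{X + G}} - X = \frac{-7 + \sqrt{G + X}}{-11 + \sqrt{G + X}} - X = - X + \frac{-7 + \sqrt{G + X}}{-11 + \sqrt{G + X}}$)
$V{\left(H,Y \right)} = \frac{H \left(-513 + Y\right)}{126 + H}$ ($V{\left(H,Y \right)} = \frac{-513 + Y}{126 + H} H = \frac{H \left(-513 + Y\right)}{126 + H}$)
$V{\left(517,77 \right)} + N{\left(-609,667 \right)} = \frac{517 \left(-513 + 77\right)}{126 + 517} + \frac{-7 + \sqrt{-609 + 667} - 667 \left(-11 + \sqrt{-609 + 667}\right)}{-11 + \sqrt{-609 + 667}} = 517 \cdot \frac{1}{643} \left(-436\right) + \frac{-7 + \sqrt{58} - 667 \left(-11 + \sqrt{58}\right)}{-11 + \sqrt{58}} = 517 \cdot \frac{1}{643} \left(-436\right) + \frac{-7 + \sqrt{58} + \left(7337 - 667 \sqrt{58}\right)}{-11 + \sqrt{58}} = - \frac{225412}{643} + \frac{7330 - 666 \sqrt{58}}{-11 + \sqrt{58}}$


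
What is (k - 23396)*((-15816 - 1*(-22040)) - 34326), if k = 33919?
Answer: -295717346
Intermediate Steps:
(k - 23396)*((-15816 - 1*(-22040)) - 34326) = (33919 - 23396)*((-15816 - 1*(-22040)) - 34326) = 10523*((-15816 + 22040) - 34326) = 10523*(6224 - 34326) = 10523*(-28102) = -295717346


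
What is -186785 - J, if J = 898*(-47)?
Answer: -144579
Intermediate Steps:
J = -42206
-186785 - J = -186785 - 1*(-42206) = -186785 + 42206 = -144579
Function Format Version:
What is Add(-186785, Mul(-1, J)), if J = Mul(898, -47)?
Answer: -144579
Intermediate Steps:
J = -42206
Add(-186785, Mul(-1, J)) = Add(-186785, Mul(-1, -42206)) = Add(-186785, 42206) = -144579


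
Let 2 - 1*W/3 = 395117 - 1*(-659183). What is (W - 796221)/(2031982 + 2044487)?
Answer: -1319705/1358823 ≈ -0.97121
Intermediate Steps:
W = -3162894 (W = 6 - 3*(395117 - 1*(-659183)) = 6 - 3*(395117 + 659183) = 6 - 3*1054300 = 6 - 3162900 = -3162894)
(W - 796221)/(2031982 + 2044487) = (-3162894 - 796221)/(2031982 + 2044487) = -3959115/4076469 = -3959115*1/4076469 = -1319705/1358823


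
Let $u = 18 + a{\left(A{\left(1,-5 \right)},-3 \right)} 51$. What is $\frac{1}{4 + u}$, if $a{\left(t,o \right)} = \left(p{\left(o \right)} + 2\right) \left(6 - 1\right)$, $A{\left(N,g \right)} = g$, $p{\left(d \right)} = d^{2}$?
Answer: $\frac{1}{2827} \approx 0.00035373$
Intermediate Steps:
$a{\left(t,o \right)} = 10 + 5 o^{2}$ ($a{\left(t,o \right)} = \left(o^{2} + 2\right) \left(6 - 1\right) = \left(2 + o^{2}\right) 5 = 10 + 5 o^{2}$)
$u = 2823$ ($u = 18 + \left(10 + 5 \left(-3\right)^{2}\right) 51 = 18 + \left(10 + 5 \cdot 9\right) 51 = 18 + \left(10 + 45\right) 51 = 18 + 55 \cdot 51 = 18 + 2805 = 2823$)
$\frac{1}{4 + u} = \frac{1}{4 + 2823} = \frac{1}{2827}$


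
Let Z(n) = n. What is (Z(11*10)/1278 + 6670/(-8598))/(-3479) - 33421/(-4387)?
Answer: 15210173882959/1996508077893 ≈ 7.6184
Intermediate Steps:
(Z(11*10)/1278 + 6670/(-8598))/(-3479) - 33421/(-4387) = ((11*10)/1278 + 6670/(-8598))/(-3479) - 33421/(-4387) = (110*(1/1278) + 6670*(-1/8598))*(-1/3479) - 33421*(-1/4387) = (55/639 - 3335/4299)*(-1/3479) + 33421/4387 = -631540/915687*(-1/3479) + 33421/4387 = 90220/455096439 + 33421/4387 = 15210173882959/1996508077893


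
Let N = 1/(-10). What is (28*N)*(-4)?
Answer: 56/5 ≈ 11.200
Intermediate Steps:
N = -⅒ ≈ -0.10000
(28*N)*(-4) = (28*(-⅒))*(-4) = -14/5*(-4) = 56/5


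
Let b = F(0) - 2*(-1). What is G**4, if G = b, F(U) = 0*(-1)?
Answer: 16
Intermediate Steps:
F(U) = 0
b = 2 (b = 0 - 2*(-1) = 0 + 2 = 2)
G = 2
G**4 = 2**4 = 16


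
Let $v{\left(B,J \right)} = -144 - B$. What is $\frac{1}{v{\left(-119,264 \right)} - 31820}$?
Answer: $- \frac{1}{31845} \approx -3.1402 \cdot 10^{-5}$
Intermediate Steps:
$\frac{1}{v{\left(-119,264 \right)} - 31820} = \frac{1}{\left(-144 - -119\right) - 31820} = \frac{1}{\left(-144 + 119\right) - 31820} = \frac{1}{-25 - 31820} = \frac{1}{-31845} = - \frac{1}{31845}$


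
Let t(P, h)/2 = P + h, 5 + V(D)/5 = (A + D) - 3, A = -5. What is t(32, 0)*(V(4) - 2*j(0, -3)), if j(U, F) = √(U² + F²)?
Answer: -3264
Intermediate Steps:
V(D) = -65 + 5*D (V(D) = -25 + 5*((-5 + D) - 3) = -25 + 5*(-8 + D) = -25 + (-40 + 5*D) = -65 + 5*D)
t(P, h) = 2*P + 2*h (t(P, h) = 2*(P + h) = 2*P + 2*h)
j(U, F) = √(F² + U²)
t(32, 0)*(V(4) - 2*j(0, -3)) = (2*32 + 2*0)*((-65 + 5*4) - 2*√((-3)² + 0²)) = (64 + 0)*((-65 + 20) - 2*√(9 + 0)) = 64*(-45 - 2*√9) = 64*(-45 - 2*3) = 64*(-45 - 6) = 64*(-51) = -3264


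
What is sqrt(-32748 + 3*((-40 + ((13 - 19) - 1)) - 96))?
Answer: I*sqrt(33177) ≈ 182.15*I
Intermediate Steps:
sqrt(-32748 + 3*((-40 + ((13 - 19) - 1)) - 96)) = sqrt(-32748 + 3*((-40 + (-6 - 1)) - 96)) = sqrt(-32748 + 3*((-40 - 7) - 96)) = sqrt(-32748 + 3*(-47 - 96)) = sqrt(-32748 + 3*(-143)) = sqrt(-32748 - 429) = sqrt(-33177) = I*sqrt(33177)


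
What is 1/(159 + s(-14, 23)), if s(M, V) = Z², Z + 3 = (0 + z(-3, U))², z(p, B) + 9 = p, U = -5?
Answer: 1/20040 ≈ 4.9900e-5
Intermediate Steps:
z(p, B) = -9 + p
Z = 141 (Z = -3 + (0 + (-9 - 3))² = -3 + (0 - 12)² = -3 + (-12)² = -3 + 144 = 141)
s(M, V) = 19881 (s(M, V) = 141² = 19881)
1/(159 + s(-14, 23)) = 1/(159 + 19881) = 1/20040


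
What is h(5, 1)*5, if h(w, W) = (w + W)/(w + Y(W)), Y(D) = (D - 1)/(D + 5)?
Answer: 6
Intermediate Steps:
Y(D) = (-1 + D)/(5 + D)
h(w, W) = (W + w)/(w + (-1 + W)/(5 + W)) (h(w, W) = (w + W)/(w + (-1 + W)/(5 + W)) = (W + w)/(w + (-1 + W)/(5 + W)))
h(5, 1)*5 = ((5 + 1)*(1 + 5)/(-1 + 1 + 5*(5 + 1)))*5 = (6*6/(-1 + 1 + 5*6))*5 = (6*6/(-1 + 1 + 30))*5 = (6*6/30)*5 = ((1/30)*6*6)*5 = (6/5)*5 = 6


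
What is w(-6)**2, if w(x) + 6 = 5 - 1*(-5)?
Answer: 16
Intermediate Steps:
w(x) = 4 (w(x) = -6 + (5 - 1*(-5)) = -6 + (5 + 5) = -6 + 10 = 4)
w(-6)**2 = 4**2 = 16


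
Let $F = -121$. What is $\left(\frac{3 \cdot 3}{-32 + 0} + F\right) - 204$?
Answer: $- \frac{10409}{32} \approx -325.28$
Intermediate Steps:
$\left(\frac{3 \cdot 3}{-32 + 0} + F\right) - 204 = \left(\frac{3 \cdot 3}{-32 + 0} - 121\right) - 204 = \left(\frac{9}{-32} - 121\right) - 204 = \left(9 \left(- \frac{1}{32}\right) - 121\right) - 204 = \left(- \frac{9}{32} - 121\right) - 204 = - \frac{3881}{32} - 204 = - \frac{10409}{32}$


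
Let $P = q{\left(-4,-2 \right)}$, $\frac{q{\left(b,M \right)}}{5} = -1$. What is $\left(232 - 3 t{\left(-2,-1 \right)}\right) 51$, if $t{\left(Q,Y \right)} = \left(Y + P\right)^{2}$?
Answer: $6324$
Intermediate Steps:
$q{\left(b,M \right)} = -5$ ($q{\left(b,M \right)} = 5 \left(-1\right) = -5$)
$P = -5$
$t{\left(Q,Y \right)} = \left(-5 + Y\right)^{2}$ ($t{\left(Q,Y \right)} = \left(Y - 5\right)^{2} = \left(-5 + Y\right)^{2}$)
$\left(232 - 3 t{\left(-2,-1 \right)}\right) 51 = \left(232 - 3 \left(-5 - 1\right)^{2}\right) 51 = \left(232 - 3 \left(-6\right)^{2}\right) 51 = \left(232 - 108\right) 51 = 124 \cdot 51 = 6324$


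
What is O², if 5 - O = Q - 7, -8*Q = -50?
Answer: 529/16 ≈ 33.063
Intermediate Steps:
Q = 25/4 (Q = -⅛*(-50) = 25/4 ≈ 6.2500)
O = 23/4 (O = 5 - (25/4 - 7) = 5 - 1*(-¾) = 5 + ¾ = 23/4 ≈ 5.7500)
O² = (23/4)² = 529/16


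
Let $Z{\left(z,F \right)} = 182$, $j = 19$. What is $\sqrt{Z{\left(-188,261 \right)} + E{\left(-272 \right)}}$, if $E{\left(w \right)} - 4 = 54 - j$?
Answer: $\sqrt{221} \approx 14.866$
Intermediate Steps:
$E{\left(w \right)} = 39$ ($E{\left(w \right)} = 4 + \left(54 - 19\right) = 4 + 35 = 39$)
$\sqrt{Z{\left(-188,261 \right)} + E{\left(-272 \right)}} = \sqrt{182 + 39} = \sqrt{221}$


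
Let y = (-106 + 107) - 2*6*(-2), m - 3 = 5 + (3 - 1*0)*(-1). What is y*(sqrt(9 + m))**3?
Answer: 350*sqrt(14) ≈ 1309.6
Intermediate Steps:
m = 5 (m = 3 + (5 + (3 - 1*0)*(-1)) = 3 + (5 + (3 + 0)*(-1)) = 3 + (5 + 3*(-1)) = 3 + (5 - 3) = 3 + 2 = 5)
y = 25 (y = 1 - 12*(-2) = 1 + 24 = 25)
y*(sqrt(9 + m))**3 = 25*(sqrt(9 + 5))**3 = 25*(sqrt(14))**3 = 25*(14*sqrt(14)) = 350*sqrt(14)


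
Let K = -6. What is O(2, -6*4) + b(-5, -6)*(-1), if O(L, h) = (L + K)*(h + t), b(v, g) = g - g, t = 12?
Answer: 48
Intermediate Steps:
b(v, g) = 0
O(L, h) = (-6 + L)*(12 + h) (O(L, h) = (L - 6)*(h + 12) = (-6 + L)*(12 + h))
O(2, -6*4) + b(-5, -6)*(-1) = (-72 - (-36)*4 + 12*2 + 2*(-6*4)) + 0*(-1) = (-72 - 6*(-24) + 24 + 2*(-24)) + 0 = (-72 + 144 + 24 - 48) + 0 = 48 + 0 = 48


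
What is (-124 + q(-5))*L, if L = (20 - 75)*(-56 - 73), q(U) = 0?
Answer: -879780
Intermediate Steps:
L = 7095 (L = -55*(-129) = 7095)
(-124 + q(-5))*L = (-124 + 0)*7095 = -124*7095 = -879780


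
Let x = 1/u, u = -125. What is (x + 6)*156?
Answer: 116844/125 ≈ 934.75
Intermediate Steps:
x = -1/125 (x = 1/(-125) = -1/125 ≈ -0.0080000)
(x + 6)*156 = (-1/125 + 6)*156 = (749/125)*156 = 116844/125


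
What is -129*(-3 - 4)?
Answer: 903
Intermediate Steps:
-129*(-3 - 4) = -129*(-7) = 903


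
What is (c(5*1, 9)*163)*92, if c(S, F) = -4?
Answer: -59984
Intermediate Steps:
(c(5*1, 9)*163)*92 = -4*163*92 = -652*92 = -59984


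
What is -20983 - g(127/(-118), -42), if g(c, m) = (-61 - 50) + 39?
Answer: -20911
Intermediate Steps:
g(c, m) = -72 (g(c, m) = -111 + 39 = -72)
-20983 - g(127/(-118), -42) = -20983 - 1*(-72) = -20983 + 72 = -20911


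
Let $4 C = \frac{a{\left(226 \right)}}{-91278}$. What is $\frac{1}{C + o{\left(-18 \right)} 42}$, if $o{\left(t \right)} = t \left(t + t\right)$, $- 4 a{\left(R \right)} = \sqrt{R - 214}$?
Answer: $\frac{4837436162076672}{131655662587078705151} - \frac{243408 \sqrt{3}}{131655662587078705151} \approx 3.6743 \cdot 10^{-5}$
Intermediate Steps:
$a{\left(R \right)} = - \frac{\sqrt{-214 + R}}{4}$ ($a{\left(R \right)} = - \frac{\sqrt{R - 214}}{4} = - \frac{\sqrt{-214 + R}}{4}$)
$C = \frac{\sqrt{3}}{730224}$ ($C = \frac{- \frac{\sqrt{-214 + 226}}{4} \frac{1}{-91278}}{4} = \frac{- \frac{\sqrt{12}}{4} \left(- \frac{1}{91278}\right)}{4} = \frac{- \frac{2 \sqrt{3}}{4} \left(- \frac{1}{91278}\right)}{4} = \frac{- \frac{\sqrt{3}}{2} \left(- \frac{1}{91278}\right)}{4} = \frac{\frac{1}{182556} \sqrt{3}}{4} = \frac{\sqrt{3}}{730224} \approx 2.3719 \cdot 10^{-6}$)
$o{\left(t \right)} = 2 t^{2}$ ($o{\left(t \right)} = t 2 t = 2 t^{2}$)
$\frac{1}{C + o{\left(-18 \right)} 42} = \frac{1}{\frac{\sqrt{3}}{730224} + 2 \left(-18\right)^{2} \cdot 42} = \frac{1}{\frac{\sqrt{3}}{730224} + 2 \cdot 324 \cdot 42} = \frac{1}{\frac{\sqrt{3}}{730224} + 648 \cdot 42} = \frac{1}{\frac{\sqrt{3}}{730224} + 27216} = \frac{1}{27216 + \frac{\sqrt{3}}{730224}}$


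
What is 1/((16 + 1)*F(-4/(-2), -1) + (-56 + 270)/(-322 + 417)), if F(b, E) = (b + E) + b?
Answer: 95/5059 ≈ 0.018778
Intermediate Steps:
F(b, E) = E + 2*b (F(b, E) = (E + b) + b = E + 2*b)
1/((16 + 1)*F(-4/(-2), -1) + (-56 + 270)/(-322 + 417)) = 1/((16 + 1)*(-1 + 2*(-4/(-2))) + (-56 + 270)/(-322 + 417)) = 1/(17*(-1 + 2*(-4*(-½))) + 214/95) = 1/(17*(-1 + 2*2) + 214*(1/95)) = 1/(17*(-1 + 4) + 214/95) = 1/(17*3 + 214/95) = 1/(51 + 214/95) = 1/(5059/95) = 95/5059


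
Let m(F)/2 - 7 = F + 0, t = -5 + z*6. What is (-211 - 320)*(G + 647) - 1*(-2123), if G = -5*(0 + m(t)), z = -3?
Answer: -426394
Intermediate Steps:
t = -23 (t = -5 - 3*6 = -5 - 18 = -23)
m(F) = 14 + 2*F (m(F) = 14 + 2*(F + 0) = 14 + 2*F)
G = 160 (G = -5*(0 + (14 + 2*(-23))) = -5*(0 + (14 - 46)) = -5*(0 - 32) = -5*(-32) = 160)
(-211 - 320)*(G + 647) - 1*(-2123) = (-211 - 320)*(160 + 647) - 1*(-2123) = -531*807 + 2123 = -428517 + 2123 = -426394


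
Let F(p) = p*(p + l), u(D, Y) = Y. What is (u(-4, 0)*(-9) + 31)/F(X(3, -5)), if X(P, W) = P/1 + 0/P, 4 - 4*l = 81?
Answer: -124/195 ≈ -0.63590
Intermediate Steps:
l = -77/4 (l = 1 - 1/4*81 = 1 - 81/4 = -77/4 ≈ -19.250)
X(P, W) = P (X(P, W) = P*1 + 0 = P + 0 = P)
F(p) = p*(-77/4 + p) (F(p) = p*(p - 77/4) = p*(-77/4 + p))
(u(-4, 0)*(-9) + 31)/F(X(3, -5)) = (0*(-9) + 31)/(((1/4)*3*(-77 + 4*3))) = (0 + 31)/(((1/4)*3*(-77 + 12))) = 31/(((1/4)*3*(-65))) = 31/(-195/4) = 31*(-4/195) = -124/195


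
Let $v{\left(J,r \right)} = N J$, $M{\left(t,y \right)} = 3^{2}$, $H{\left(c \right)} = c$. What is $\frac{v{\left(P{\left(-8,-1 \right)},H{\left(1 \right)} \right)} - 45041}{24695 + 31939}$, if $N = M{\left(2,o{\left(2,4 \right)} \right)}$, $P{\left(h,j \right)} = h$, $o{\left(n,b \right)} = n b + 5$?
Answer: $- \frac{45113}{56634} \approx -0.79657$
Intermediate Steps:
$o{\left(n,b \right)} = 5 + b n$ ($o{\left(n,b \right)} = b n + 5 = 5 + b n$)
$M{\left(t,y \right)} = 9$
$N = 9$
$v{\left(J,r \right)} = 9 J$
$\frac{v{\left(P{\left(-8,-1 \right)},H{\left(1 \right)} \right)} - 45041}{24695 + 31939} = \frac{9 \left(-8\right) - 45041}{24695 + 31939} = \frac{-72 - 45041}{56634} = \left(-45113\right) \frac{1}{56634} = - \frac{45113}{56634}$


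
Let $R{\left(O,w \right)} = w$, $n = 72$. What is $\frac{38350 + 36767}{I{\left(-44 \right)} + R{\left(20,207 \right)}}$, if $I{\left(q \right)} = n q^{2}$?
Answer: $\frac{25039}{46533} \approx 0.53809$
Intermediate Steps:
$I{\left(q \right)} = 72 q^{2}$
$\frac{38350 + 36767}{I{\left(-44 \right)} + R{\left(20,207 \right)}} = \frac{38350 + 36767}{72 \left(-44\right)^{2} + 207} = \frac{75117}{72 \cdot 1936 + 207} = \frac{75117}{139392 + 207} = \frac{75117}{139599} = 75117 \cdot \frac{1}{139599} = \frac{25039}{46533}$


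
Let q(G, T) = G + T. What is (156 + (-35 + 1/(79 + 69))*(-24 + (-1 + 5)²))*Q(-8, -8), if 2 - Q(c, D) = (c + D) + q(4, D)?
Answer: 354860/37 ≈ 9590.8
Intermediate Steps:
Q(c, D) = -2 - c - 2*D (Q(c, D) = 2 - ((c + D) + (4 + D)) = 2 - ((D + c) + (4 + D)) = 2 - (4 + c + 2*D) = 2 + (-4 - c - 2*D) = -2 - c - 2*D)
(156 + (-35 + 1/(79 + 69))*(-24 + (-1 + 5)²))*Q(-8, -8) = (156 + (-35 + 1/(79 + 69))*(-24 + (-1 + 5)²))*(-2 - 1*(-8) - 2*(-8)) = (156 + (-35 + 1/148)*(-24 + 4²))*(-2 + 8 + 16) = (156 + (-35 + 1/148)*(-24 + 16))*22 = (156 - 5179/148*(-8))*22 = (156 + 10358/37)*22 = (16130/37)*22 = 354860/37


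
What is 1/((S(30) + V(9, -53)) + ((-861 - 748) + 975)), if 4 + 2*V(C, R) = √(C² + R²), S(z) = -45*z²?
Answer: -82272/3384339547 - 17*√10/3384339547 ≈ -2.4326e-5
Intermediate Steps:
V(C, R) = -2 + √(C² + R²)/2
1/((S(30) + V(9, -53)) + ((-861 - 748) + 975)) = 1/((-45*30² + (-2 + √(9² + (-53)²)/2)) + ((-861 - 748) + 975)) = 1/((-45*900 + (-2 + √(81 + 2809)/2)) + (-1609 + 975)) = 1/((-40500 + (-2 + √2890/2)) - 634) = 1/((-40500 + (-2 + (17*√10)/2)) - 634) = 1/((-40500 + (-2 + 17*√10/2)) - 634) = 1/((-40502 + 17*√10/2) - 634) = 1/(-41136 + 17*√10/2)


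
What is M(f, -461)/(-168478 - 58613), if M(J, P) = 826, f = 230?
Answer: -14/3849 ≈ -0.0036373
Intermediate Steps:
M(f, -461)/(-168478 - 58613) = 826/(-168478 - 58613) = 826/(-227091) = 826*(-1/227091) = -14/3849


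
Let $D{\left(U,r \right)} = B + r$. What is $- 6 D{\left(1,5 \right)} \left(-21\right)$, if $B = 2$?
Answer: $882$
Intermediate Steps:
$D{\left(U,r \right)} = 2 + r$
$- 6 D{\left(1,5 \right)} \left(-21\right) = - 6 \left(2 + 5\right) \left(-21\right) = \left(-6\right) 7 \left(-21\right) = \left(-42\right) \left(-21\right) = 882$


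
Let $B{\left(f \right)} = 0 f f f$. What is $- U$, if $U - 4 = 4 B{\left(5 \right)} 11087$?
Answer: $-4$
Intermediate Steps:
$B{\left(f \right)} = 0$ ($B{\left(f \right)} = 0 f^{2} = 0$)
$U = 4$ ($U = 4 + 4 \cdot 0 \cdot 11087 = 4 + 0 \cdot 11087 = 4 + 0 = 4$)
$- U = \left(-1\right) 4 = -4$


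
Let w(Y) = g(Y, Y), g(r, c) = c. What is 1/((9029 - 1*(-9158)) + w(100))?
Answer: 1/18287 ≈ 5.4684e-5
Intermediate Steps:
w(Y) = Y
1/((9029 - 1*(-9158)) + w(100)) = 1/((9029 - 1*(-9158)) + 100) = 1/((9029 + 9158) + 100) = 1/(18187 + 100) = 1/18287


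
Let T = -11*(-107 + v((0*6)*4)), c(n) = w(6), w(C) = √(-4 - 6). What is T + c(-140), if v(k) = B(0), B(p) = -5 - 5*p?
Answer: 1232 + I*√10 ≈ 1232.0 + 3.1623*I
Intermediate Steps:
w(C) = I*√10 (w(C) = √(-10) = I*√10)
c(n) = I*√10
v(k) = -5 (v(k) = -5 - 5*0 = -5 + 0 = -5)
T = 1232 (T = -11*(-107 - 5) = -11*(-112) = 1232)
T + c(-140) = 1232 + I*√10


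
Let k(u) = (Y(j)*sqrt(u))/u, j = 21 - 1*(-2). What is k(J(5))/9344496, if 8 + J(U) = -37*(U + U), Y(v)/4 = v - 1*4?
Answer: -19*I*sqrt(42)/294351624 ≈ -4.1832e-7*I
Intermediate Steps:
j = 23 (j = 21 + 2 = 23)
Y(v) = -16 + 4*v (Y(v) = 4*(v - 1*4) = 4*(v - 4) = 4*(-4 + v) = -16 + 4*v)
J(U) = -8 - 74*U (J(U) = -8 - 37*(U + U) = -8 - 74*U)
k(u) = 76/sqrt(u) (k(u) = ((-16 + 4*23)*sqrt(u))/u = ((-16 + 92)*sqrt(u))/u = (76*sqrt(u))/u = 76/sqrt(u))
k(J(5))/9344496 = (76/sqrt(-8 - 74*5))/9344496 = (76/sqrt(-8 - 370))*(1/9344496) = (76/sqrt(-378))*(1/9344496) = (76*(-I*sqrt(42)/126))*(1/9344496) = -38*I*sqrt(42)/63*(1/9344496) = -19*I*sqrt(42)/294351624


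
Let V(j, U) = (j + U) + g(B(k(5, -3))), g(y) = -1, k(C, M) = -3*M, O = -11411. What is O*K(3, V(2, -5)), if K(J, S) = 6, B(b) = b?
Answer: -68466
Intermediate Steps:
V(j, U) = -1 + U + j (V(j, U) = (j + U) - 1 = (U + j) - 1 = -1 + U + j)
O*K(3, V(2, -5)) = -11411*6 = -68466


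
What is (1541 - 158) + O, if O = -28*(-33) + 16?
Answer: 2323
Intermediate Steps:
O = 940 (O = 924 + 16 = 940)
(1541 - 158) + O = (1541 - 158) + 940 = 1383 + 940 = 2323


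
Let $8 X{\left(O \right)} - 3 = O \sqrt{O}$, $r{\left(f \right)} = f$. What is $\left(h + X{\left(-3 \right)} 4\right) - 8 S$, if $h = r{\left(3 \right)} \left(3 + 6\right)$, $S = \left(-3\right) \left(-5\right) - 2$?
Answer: $- \frac{151}{2} - \frac{3 i \sqrt{3}}{2} \approx -75.5 - 2.5981 i$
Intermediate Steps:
$X{\left(O \right)} = \frac{3}{8} + \frac{O^{\frac{3}{2}}}{8}$ ($X{\left(O \right)} = \frac{3}{8} + \frac{O \sqrt{O}}{8} = \frac{3}{8} + \frac{O^{\frac{3}{2}}}{8}$)
$S = 13$ ($S = 15 - 2 = 13$)
$h = 27$ ($h = 3 \left(3 + 6\right) = 3 \cdot 9 = 27$)
$\left(h + X{\left(-3 \right)} 4\right) - 8 S = \left(27 + \left(\frac{3}{8} + \frac{\left(-3\right)^{\frac{3}{2}}}{8}\right) 4\right) - 104 = \left(27 + \left(\frac{3}{8} + \frac{\left(-3\right) i \sqrt{3}}{8}\right) 4\right) - 104 = \left(27 + \left(\frac{3}{8} - \frac{3 i \sqrt{3}}{8}\right) 4\right) - 104 = \left(27 + \left(\frac{3}{2} - \frac{3 i \sqrt{3}}{2}\right)\right) - 104 = \left(\frac{57}{2} - \frac{3 i \sqrt{3}}{2}\right) - 104 = - \frac{151}{2} - \frac{3 i \sqrt{3}}{2}$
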